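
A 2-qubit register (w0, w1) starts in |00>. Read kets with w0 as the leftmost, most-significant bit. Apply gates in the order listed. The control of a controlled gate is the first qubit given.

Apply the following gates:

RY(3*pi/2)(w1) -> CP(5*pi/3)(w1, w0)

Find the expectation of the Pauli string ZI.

The observable ZI averages to 1.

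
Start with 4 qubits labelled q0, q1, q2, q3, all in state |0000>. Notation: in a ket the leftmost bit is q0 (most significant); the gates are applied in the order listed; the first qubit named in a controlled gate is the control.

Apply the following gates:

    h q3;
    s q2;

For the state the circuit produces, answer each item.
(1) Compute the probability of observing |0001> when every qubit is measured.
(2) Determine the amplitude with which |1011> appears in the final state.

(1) Outcome |0001> occurs with probability 1/2.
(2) The final state's coefficient on |1011> equals 0.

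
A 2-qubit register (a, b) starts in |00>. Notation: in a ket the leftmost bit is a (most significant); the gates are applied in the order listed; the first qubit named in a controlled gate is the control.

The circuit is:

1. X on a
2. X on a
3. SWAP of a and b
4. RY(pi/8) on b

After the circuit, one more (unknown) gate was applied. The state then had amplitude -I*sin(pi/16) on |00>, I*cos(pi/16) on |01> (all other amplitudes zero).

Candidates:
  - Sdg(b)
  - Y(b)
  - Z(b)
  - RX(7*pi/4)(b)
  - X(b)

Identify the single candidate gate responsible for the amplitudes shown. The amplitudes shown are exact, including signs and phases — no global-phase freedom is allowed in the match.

The applied gate was Y(b). Key observation: steps 1-2 multiply out to the identity, so the circuit reduces to the remaining gates.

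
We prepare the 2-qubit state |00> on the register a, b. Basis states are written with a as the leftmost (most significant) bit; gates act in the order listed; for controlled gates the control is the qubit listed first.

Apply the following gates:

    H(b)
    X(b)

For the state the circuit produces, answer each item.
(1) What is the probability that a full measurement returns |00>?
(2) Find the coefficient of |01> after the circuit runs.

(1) A full measurement returns |00> with probability 1/2.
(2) The amplitude on |01> is sqrt(2)/2.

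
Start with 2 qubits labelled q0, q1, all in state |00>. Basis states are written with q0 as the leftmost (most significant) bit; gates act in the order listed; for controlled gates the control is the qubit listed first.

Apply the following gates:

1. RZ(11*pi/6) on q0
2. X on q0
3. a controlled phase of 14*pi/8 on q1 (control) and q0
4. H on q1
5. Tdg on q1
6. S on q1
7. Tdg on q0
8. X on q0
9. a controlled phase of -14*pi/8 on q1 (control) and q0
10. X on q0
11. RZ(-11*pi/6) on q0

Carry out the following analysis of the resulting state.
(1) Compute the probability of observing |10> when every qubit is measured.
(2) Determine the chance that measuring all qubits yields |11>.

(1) The probability of measuring |10> is 1/2.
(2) The probability of measuring |11> is 1/2.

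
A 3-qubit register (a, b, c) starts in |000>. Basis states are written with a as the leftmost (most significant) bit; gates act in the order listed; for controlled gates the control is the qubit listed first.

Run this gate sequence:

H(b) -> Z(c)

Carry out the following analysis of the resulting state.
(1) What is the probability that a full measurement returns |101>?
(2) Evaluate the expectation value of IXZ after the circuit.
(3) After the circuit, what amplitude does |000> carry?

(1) A full measurement returns |101> with probability 0.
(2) The observable IXZ averages to 1.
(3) |000> carries amplitude sqrt(2)/2 in the final state.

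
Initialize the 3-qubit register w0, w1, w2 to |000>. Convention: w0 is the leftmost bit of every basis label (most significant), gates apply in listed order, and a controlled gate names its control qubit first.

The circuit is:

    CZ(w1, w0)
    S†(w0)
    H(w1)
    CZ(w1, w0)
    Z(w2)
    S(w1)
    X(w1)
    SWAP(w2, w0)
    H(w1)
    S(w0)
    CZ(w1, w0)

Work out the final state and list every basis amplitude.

The final amplitudes are 1/2 + I/2 on |000>, -1/2 + I/2 on |010>, and 0 on every other basis state.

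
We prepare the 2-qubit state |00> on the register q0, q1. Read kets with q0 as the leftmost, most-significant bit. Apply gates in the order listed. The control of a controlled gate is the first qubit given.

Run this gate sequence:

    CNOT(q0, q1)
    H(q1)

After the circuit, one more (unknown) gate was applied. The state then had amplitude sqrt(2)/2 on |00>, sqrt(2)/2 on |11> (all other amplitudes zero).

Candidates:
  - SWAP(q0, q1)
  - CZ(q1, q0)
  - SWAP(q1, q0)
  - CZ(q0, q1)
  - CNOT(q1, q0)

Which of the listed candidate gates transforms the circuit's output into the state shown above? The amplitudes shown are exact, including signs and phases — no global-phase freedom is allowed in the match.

The applied gate was CNOT(q1, q0).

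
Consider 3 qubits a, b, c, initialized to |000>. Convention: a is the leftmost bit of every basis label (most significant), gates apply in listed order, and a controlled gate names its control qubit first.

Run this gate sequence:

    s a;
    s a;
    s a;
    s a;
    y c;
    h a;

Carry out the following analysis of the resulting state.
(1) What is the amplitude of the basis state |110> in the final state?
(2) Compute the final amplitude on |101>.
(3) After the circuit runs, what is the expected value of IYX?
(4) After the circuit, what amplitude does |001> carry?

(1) The final state's coefficient on |110> equals 0.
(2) The final state's coefficient on |101> equals sqrt(2)*I/2.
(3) The expectation value of IYX is 0.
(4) The final state's coefficient on |001> equals sqrt(2)*I/2.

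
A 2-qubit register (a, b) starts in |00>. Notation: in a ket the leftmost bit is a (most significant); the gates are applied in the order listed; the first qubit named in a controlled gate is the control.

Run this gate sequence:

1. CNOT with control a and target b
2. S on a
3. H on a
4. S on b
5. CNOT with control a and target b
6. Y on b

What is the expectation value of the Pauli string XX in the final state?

The observable XX averages to -1.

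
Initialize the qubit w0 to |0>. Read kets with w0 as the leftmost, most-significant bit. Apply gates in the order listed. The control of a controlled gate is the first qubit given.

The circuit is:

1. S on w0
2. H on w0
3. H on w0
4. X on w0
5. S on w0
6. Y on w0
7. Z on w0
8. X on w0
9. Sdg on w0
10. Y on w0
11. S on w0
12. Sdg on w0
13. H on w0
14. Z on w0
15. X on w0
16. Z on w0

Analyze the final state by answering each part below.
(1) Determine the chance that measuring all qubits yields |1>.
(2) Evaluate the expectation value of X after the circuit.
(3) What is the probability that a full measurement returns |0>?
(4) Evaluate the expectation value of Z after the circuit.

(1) The probability of measuring |1> is 1/2.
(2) The observable X averages to 1.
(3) The probability of measuring |0> is 1/2.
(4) The expectation value of Z is 0.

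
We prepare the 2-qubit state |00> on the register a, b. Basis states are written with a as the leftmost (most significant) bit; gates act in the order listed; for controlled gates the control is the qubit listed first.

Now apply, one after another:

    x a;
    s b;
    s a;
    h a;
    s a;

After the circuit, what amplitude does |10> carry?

The final state's coefficient on |10> equals sqrt(2)/2.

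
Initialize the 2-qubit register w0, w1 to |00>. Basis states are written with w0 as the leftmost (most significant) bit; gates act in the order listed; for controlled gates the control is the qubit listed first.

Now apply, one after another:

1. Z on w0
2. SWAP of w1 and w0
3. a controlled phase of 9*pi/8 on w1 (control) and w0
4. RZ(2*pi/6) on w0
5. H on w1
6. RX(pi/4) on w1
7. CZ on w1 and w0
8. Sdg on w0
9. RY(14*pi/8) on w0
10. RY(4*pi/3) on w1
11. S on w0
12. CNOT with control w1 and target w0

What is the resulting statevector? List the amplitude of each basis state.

The final amplitudes are (-sqrt(6) - sqrt(3) - sqrt(2) - 1 + I + sqrt(3)*I)*exp(5*I*pi/6)/8 on |00>, (-sqrt(6) - 1 + sqrt(2) + sqrt(3) - sqrt(3)*I + I)*exp(5*I*pi/6)/8 on |01>, (-sqrt(3) - 1 + sqrt(2) + sqrt(6) + I + sqrt(3)*I)*exp(5*I*pi/6)/8 on |10>, (-sqrt(2) - 1 + sqrt(3) + sqrt(6) - sqrt(3)*I + I)*exp(5*I*pi/6)/8 on |11>.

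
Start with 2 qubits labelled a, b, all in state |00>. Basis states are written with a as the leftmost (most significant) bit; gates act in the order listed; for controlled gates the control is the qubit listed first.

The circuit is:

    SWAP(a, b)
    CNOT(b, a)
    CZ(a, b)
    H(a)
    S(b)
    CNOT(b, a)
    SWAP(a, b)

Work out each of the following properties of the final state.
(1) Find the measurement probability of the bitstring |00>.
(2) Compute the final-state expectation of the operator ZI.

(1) Outcome |00> occurs with probability 1/2.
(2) The expectation value of ZI is 1.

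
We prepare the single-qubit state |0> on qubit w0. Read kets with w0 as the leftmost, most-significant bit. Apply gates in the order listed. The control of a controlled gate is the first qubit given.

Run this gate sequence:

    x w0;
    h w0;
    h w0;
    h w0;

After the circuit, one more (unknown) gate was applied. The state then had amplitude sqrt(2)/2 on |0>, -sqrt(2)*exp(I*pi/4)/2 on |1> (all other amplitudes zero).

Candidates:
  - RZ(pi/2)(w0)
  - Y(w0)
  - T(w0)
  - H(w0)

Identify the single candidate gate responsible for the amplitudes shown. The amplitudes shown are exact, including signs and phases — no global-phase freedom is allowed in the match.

The applied gate was T(w0). Key observation: the block from step 2 through step 3 cancels to the identity and can be dropped.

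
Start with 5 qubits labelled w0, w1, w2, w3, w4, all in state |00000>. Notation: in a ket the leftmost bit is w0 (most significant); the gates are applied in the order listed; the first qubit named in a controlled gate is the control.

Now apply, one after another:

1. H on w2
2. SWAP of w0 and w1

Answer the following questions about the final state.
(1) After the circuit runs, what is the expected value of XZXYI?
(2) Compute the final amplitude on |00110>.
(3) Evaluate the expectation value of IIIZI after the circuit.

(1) In the final state, XZXYI has expectation 0.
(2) |00110> carries amplitude 0 in the final state.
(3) The observable IIIZI averages to 1.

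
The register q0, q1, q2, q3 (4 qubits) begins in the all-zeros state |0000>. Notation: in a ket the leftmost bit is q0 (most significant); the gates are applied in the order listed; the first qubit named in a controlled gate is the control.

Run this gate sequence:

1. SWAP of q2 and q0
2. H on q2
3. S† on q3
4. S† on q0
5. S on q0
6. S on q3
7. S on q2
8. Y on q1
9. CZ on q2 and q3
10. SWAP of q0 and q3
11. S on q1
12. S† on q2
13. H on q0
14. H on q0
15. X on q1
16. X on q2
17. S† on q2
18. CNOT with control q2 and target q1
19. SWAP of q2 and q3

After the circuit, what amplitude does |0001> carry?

The amplitude on |0001> is 0. Key observation: the block from step 3 through step 6 cancels to the identity and can be dropped.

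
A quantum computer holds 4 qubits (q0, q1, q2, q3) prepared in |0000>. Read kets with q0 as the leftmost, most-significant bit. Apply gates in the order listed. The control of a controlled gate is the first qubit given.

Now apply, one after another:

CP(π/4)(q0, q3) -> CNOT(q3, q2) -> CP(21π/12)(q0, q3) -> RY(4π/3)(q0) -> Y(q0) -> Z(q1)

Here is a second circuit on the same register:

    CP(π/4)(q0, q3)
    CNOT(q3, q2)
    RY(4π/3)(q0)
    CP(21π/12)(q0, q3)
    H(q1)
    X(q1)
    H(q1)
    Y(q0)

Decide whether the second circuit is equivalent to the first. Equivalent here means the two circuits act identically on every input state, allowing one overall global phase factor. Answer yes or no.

No: there is an input state on which the two circuits produce genuinely different outputs (not merely differing by a phase).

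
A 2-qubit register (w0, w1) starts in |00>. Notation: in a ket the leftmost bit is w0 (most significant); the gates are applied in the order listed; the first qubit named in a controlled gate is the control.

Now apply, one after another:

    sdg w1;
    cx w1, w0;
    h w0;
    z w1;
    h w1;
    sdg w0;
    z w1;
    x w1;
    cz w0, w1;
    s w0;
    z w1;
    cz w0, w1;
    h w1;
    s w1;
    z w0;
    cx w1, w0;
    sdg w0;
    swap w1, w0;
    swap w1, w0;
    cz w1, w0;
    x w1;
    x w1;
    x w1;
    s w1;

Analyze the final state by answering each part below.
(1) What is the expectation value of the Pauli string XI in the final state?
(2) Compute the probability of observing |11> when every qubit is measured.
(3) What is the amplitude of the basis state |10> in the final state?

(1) The expectation value of XI is 0.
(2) Outcome |11> occurs with probability 1/2.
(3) The final state's coefficient on |10> equals 0.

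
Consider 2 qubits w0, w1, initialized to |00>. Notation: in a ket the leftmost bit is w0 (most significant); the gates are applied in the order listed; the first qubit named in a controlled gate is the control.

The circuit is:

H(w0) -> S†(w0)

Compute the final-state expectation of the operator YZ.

The expectation value of YZ is -1.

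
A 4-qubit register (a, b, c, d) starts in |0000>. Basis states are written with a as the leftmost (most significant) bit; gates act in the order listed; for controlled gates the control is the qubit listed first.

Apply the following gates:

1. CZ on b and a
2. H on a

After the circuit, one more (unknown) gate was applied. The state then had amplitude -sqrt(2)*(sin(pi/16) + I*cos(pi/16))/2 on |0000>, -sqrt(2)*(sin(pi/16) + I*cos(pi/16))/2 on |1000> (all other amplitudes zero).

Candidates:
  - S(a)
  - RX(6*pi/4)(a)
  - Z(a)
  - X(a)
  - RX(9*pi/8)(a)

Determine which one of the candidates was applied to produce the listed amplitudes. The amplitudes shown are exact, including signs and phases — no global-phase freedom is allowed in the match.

It was RX(9*pi/8)(a) that produced the state shown.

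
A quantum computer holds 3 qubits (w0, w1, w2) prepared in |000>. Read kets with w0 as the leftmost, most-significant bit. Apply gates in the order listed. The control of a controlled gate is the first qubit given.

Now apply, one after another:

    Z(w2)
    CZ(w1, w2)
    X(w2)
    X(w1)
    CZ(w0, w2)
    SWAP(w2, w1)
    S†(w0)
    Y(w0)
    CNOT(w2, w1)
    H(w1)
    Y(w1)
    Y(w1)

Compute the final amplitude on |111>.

The final state's coefficient on |111> equals sqrt(2)*I/2.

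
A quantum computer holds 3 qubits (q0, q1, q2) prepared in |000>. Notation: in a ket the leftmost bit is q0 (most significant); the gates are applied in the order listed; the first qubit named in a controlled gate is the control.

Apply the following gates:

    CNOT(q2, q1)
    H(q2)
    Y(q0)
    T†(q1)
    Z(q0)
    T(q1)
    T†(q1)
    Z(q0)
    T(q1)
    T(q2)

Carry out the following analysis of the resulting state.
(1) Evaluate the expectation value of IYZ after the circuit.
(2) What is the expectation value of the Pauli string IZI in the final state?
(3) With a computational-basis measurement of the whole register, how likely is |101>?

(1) The expectation value of IYZ is 0. Key observation: steps 4-9 multiply out to the identity, so the circuit reduces to the remaining gates.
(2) In the final state, IZI has expectation 1.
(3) The probability of measuring |101> is 1/2.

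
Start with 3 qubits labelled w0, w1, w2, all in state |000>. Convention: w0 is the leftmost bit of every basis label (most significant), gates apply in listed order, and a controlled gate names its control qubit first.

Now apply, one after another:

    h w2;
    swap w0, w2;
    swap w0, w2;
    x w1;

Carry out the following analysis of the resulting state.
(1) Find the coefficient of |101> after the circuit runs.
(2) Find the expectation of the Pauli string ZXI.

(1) The final state's coefficient on |101> equals 0. Key observation: the block from step 2 through step 3 cancels to the identity and can be dropped.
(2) In the final state, ZXI has expectation 0.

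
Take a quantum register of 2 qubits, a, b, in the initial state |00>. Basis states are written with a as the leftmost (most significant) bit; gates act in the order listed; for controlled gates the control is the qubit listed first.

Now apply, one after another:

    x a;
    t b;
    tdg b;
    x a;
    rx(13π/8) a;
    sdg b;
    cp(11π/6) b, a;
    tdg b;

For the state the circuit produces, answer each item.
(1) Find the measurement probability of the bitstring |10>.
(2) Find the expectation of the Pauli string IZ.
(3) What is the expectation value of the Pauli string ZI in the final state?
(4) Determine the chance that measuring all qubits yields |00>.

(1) The probability of measuring |10> is sin(3*pi/16)**2. Key observation: the block from step 1 through step 4 cancels to the identity and can be dropped.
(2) In the final state, IZ has expectation 1.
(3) In the final state, ZI has expectation sqrt(2 - sqrt(2))/2.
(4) A full measurement returns |00> with probability cos(3*pi/16)**2.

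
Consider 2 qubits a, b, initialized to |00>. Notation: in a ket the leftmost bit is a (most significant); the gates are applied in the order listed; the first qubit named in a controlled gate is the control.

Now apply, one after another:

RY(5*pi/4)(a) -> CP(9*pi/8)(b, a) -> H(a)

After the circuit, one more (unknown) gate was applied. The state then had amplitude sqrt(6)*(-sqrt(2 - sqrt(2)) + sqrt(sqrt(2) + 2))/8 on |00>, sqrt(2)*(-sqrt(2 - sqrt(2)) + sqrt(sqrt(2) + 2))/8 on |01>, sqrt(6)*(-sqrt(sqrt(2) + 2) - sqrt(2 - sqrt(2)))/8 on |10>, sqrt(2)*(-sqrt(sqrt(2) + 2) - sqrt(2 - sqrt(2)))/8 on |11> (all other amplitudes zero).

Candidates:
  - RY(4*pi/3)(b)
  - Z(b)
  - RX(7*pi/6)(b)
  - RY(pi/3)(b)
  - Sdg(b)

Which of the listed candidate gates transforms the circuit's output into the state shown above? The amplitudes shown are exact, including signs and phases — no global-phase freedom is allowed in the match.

The applied gate was RY(pi/3)(b).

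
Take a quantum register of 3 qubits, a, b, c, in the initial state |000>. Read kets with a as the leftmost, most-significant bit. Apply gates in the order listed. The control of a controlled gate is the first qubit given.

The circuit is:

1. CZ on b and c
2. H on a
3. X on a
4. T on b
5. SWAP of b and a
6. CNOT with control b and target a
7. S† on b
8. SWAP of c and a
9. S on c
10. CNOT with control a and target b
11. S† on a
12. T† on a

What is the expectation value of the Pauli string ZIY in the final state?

The observable ZIY averages to 0.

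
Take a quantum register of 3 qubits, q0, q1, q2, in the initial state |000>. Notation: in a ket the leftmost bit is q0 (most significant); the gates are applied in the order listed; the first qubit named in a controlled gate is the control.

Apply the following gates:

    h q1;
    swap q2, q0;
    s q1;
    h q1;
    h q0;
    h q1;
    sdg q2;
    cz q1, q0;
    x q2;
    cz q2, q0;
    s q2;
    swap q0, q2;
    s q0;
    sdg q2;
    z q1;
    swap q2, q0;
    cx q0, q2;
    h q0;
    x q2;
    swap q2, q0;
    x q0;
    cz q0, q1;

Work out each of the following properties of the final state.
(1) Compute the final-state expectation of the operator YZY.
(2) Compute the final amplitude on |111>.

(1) In the final state, YZY has expectation 0.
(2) The amplitude on |111> is -sqrt(2)*I/4.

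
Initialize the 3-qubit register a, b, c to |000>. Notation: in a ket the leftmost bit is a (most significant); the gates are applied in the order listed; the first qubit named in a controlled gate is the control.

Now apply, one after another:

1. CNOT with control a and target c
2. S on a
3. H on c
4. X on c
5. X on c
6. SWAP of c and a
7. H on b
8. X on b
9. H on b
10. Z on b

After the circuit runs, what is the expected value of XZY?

In the final state, XZY has expectation 0. Key observation: gates 7-10 undo each other exactly, leaving only the rest of the circuit to track.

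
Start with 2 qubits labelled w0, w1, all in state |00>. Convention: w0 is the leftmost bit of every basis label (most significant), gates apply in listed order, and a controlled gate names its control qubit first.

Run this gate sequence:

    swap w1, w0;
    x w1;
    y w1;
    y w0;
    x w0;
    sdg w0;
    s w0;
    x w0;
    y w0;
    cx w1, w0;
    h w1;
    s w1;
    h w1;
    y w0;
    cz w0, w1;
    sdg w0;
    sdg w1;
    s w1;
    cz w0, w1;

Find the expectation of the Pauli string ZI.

The expectation value of ZI is -1. Key observation: steps 5-8 multiply out to the identity, so the circuit reduces to the remaining gates.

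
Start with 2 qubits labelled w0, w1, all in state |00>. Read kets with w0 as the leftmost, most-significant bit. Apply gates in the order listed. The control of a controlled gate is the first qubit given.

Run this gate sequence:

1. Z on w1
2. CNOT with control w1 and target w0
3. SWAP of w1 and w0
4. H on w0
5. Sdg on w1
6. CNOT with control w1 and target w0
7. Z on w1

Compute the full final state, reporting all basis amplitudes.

After the circuit, the state carries amplitude sqrt(2)/2 on |00>, 0 on |01>, sqrt(2)/2 on |10>, 0 on |11>.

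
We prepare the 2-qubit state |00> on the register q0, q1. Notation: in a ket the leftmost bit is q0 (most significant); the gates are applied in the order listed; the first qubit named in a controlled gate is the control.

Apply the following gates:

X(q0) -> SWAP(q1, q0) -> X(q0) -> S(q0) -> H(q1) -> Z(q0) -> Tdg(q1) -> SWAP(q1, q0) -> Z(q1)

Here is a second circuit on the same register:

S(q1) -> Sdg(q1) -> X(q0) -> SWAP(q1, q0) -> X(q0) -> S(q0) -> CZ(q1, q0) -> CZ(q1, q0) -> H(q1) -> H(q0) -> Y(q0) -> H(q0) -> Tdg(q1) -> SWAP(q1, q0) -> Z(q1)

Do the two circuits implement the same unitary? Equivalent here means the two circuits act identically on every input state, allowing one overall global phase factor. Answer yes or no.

No — the two circuits implement different unitaries, even allowing a global phase.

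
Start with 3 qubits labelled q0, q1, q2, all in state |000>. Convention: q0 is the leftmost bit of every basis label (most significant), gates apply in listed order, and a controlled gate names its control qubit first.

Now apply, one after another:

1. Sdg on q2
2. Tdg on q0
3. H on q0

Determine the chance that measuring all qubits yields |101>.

Outcome |101> occurs with probability 0.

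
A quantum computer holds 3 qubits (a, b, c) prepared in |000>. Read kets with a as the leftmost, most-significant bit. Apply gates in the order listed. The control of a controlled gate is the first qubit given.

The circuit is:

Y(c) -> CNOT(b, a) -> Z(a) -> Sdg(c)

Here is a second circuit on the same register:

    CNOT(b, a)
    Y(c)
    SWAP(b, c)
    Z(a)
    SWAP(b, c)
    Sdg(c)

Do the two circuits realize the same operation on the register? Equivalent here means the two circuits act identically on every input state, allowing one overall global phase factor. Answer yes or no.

Yes — the two circuits implement the same unitary up to a global phase.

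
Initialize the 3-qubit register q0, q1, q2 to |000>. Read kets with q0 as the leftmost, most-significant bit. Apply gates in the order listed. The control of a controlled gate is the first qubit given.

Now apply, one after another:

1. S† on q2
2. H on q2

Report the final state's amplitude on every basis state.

After the circuit, the state carries amplitude sqrt(2)/2 on |000>, sqrt(2)/2 on |001>, and 0 on every other basis state.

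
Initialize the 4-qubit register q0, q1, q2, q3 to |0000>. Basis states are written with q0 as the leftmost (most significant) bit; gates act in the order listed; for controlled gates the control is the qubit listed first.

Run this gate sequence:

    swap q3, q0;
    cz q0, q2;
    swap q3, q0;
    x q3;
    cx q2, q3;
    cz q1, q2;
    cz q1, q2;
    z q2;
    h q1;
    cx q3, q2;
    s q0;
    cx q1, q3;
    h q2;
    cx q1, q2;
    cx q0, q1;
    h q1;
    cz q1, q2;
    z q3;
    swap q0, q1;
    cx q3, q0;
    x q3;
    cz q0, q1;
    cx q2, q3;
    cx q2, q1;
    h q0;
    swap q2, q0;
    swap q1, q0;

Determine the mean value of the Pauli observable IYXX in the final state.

The expectation value of IYXX is 0.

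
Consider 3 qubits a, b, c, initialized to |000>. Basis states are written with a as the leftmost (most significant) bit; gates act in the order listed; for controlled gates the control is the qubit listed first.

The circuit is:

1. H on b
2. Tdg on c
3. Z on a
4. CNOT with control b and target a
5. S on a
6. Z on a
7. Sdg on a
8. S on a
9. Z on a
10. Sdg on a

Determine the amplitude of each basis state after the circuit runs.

After the circuit, the state carries amplitude sqrt(2)/2 on |000>, sqrt(2)/2 on |110>, and 0 on every other basis state. Key observation: gates 5-10 undo each other exactly, leaving only the rest of the circuit to track.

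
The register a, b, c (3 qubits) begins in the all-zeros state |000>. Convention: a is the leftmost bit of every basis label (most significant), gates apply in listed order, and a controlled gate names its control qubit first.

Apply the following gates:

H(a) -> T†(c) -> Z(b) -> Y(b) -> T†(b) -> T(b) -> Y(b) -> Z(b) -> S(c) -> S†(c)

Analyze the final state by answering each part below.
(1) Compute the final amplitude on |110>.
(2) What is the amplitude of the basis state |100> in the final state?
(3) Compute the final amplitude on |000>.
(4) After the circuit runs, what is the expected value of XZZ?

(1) The amplitude on |110> is 0.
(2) The final state's coefficient on |100> equals sqrt(2)/2.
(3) |000> carries amplitude sqrt(2)/2 in the final state.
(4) The expectation value of XZZ is 1.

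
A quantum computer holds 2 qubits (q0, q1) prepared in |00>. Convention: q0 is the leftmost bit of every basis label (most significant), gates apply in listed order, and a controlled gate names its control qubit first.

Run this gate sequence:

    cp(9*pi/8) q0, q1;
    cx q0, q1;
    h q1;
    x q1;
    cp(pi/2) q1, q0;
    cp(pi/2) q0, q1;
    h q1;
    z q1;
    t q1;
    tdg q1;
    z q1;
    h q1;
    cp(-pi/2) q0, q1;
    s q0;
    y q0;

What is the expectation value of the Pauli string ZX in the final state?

The observable ZX averages to -1. Key observation: gates 6-13 undo each other exactly, leaving only the rest of the circuit to track.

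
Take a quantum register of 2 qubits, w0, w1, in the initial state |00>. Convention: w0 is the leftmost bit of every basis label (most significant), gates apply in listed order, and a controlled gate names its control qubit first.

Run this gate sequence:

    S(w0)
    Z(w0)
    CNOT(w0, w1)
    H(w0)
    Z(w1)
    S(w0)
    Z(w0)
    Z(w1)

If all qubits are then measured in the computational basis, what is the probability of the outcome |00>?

A full measurement returns |00> with probability 1/2.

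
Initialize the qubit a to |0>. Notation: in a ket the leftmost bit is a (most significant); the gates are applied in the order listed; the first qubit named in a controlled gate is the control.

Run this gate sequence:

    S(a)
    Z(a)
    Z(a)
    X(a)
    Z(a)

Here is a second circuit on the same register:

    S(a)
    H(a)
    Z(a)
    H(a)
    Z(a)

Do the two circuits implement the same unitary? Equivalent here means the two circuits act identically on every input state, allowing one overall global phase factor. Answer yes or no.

Yes, they are equivalent — the unitaries differ by at most a global phase.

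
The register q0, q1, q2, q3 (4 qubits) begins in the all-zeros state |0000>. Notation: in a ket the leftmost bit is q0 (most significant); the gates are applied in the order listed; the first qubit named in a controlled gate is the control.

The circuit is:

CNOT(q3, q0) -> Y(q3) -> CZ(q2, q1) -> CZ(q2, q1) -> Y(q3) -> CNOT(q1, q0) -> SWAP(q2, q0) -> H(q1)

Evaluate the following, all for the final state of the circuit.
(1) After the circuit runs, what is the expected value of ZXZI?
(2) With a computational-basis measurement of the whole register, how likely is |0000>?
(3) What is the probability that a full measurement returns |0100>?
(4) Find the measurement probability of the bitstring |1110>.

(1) The observable ZXZI averages to 1. Key observation: the block from step 2 through step 5 cancels to the identity and can be dropped.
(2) The probability of measuring |0000> is 1/2.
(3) Outcome |0100> occurs with probability 1/2.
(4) Outcome |1110> occurs with probability 0.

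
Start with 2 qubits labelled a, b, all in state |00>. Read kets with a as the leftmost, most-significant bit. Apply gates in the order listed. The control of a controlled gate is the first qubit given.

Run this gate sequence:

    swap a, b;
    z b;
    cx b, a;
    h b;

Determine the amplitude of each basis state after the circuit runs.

The final amplitudes are sqrt(2)/2 on |00>, sqrt(2)/2 on |01>, 0 on |10>, 0 on |11>.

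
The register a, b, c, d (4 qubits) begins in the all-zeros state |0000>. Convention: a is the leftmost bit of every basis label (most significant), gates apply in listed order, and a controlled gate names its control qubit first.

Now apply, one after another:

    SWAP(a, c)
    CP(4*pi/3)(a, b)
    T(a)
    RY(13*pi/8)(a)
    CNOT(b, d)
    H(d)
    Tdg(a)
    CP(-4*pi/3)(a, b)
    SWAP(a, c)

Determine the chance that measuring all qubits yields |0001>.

A full measurement returns |0001> with probability sqrt(2 - sqrt(2))/8 + 1/4.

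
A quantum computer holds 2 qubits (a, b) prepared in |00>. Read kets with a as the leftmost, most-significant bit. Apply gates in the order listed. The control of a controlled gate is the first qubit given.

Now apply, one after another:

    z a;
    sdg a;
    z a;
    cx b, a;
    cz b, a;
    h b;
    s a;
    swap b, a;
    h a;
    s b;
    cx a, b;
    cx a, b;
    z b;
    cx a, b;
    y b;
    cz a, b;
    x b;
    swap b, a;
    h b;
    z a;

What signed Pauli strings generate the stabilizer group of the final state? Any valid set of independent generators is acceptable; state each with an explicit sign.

The final state is stabilized by the group generated by +IX, +ZI; other independent generating sets are equally valid.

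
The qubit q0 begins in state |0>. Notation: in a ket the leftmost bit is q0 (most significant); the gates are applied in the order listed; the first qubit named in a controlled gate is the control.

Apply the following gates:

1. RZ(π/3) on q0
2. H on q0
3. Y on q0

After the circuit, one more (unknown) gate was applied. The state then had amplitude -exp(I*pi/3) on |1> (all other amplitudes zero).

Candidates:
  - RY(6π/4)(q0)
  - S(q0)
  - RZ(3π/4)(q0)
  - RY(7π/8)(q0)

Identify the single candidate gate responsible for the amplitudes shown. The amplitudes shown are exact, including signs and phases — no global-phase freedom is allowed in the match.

It was RY(6π/4)(q0) that produced the state shown.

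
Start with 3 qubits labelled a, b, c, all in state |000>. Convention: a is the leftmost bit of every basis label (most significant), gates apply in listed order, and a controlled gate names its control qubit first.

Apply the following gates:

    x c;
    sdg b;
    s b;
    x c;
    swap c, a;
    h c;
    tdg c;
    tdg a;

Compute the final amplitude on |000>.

|000> carries amplitude sqrt(2)/2 in the final state. Key observation: the block from step 1 through step 4 cancels to the identity and can be dropped.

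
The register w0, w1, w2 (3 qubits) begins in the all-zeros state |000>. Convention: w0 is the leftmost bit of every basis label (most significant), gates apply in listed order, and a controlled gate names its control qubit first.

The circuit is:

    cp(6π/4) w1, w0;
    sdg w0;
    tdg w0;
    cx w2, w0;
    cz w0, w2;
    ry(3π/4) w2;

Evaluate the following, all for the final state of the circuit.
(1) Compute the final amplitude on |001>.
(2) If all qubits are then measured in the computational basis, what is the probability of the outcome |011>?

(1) The final state's coefficient on |001> equals sqrt(sqrt(2) + 2)/2.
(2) A full measurement returns |011> with probability 0.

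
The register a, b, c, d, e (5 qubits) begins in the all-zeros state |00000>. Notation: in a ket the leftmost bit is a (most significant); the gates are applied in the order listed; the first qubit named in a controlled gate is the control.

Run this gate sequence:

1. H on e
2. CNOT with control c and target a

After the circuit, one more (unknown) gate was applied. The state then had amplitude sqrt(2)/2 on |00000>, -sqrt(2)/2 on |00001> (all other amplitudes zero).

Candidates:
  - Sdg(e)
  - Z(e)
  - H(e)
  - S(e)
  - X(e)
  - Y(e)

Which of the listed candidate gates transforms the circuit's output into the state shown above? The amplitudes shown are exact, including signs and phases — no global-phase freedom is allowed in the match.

It was Z(e) that produced the state shown.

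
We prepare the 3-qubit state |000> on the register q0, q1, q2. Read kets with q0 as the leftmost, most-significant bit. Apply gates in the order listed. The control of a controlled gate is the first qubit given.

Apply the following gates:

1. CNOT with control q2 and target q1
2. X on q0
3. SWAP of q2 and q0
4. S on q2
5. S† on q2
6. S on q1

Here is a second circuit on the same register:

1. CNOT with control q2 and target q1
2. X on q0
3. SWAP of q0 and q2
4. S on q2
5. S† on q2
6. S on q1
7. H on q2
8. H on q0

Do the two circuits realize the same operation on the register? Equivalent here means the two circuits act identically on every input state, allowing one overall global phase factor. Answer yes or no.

No — the two circuits implement different unitaries, even allowing a global phase.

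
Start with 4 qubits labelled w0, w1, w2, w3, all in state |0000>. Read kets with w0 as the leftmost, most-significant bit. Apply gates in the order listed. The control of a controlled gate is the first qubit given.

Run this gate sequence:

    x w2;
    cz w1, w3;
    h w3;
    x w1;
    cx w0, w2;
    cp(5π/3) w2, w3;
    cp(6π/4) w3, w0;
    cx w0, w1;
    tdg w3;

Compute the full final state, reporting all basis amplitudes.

After the circuit, the state carries amplitude sqrt(2)/2 on |0110>, -sqrt(2)*exp(5*I*pi/12)/2 on |0111>, and 0 on every other basis state.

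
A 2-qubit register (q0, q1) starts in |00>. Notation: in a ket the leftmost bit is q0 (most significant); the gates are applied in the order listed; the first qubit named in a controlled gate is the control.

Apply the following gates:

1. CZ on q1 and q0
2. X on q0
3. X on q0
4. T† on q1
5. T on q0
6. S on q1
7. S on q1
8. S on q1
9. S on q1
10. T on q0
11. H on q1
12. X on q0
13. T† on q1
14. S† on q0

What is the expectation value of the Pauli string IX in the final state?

In the final state, IX has expectation sqrt(2)/2. Key observation: the block from step 6 through step 9 cancels to the identity and can be dropped.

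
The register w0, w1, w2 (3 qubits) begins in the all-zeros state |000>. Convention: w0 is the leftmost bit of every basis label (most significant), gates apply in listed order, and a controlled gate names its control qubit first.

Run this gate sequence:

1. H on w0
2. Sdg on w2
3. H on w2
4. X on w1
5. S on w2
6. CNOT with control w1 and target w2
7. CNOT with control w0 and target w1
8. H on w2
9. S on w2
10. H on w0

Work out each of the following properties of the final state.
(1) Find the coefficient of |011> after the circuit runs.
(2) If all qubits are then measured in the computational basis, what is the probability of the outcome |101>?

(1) |011> carries amplitude -1/4 - I/4 in the final state.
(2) A full measurement returns |101> with probability 1/8.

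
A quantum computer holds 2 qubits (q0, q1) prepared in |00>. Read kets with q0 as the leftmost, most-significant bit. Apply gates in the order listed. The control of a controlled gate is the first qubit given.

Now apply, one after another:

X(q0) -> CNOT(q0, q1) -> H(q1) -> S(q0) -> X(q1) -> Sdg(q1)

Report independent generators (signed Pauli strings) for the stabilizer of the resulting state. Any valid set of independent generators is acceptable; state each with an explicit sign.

The stabilizer group can be generated by +IY, -ZI, among other valid generating sets.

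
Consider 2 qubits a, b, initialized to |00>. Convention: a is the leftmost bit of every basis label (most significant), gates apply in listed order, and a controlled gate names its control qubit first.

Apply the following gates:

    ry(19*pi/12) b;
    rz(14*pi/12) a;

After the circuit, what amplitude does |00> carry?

The amplitude on |00> is (sqrt(6 - 3*sqrt(2))/4 + sqrt(sqrt(2) + 2)/4)*exp(5*I*pi/12).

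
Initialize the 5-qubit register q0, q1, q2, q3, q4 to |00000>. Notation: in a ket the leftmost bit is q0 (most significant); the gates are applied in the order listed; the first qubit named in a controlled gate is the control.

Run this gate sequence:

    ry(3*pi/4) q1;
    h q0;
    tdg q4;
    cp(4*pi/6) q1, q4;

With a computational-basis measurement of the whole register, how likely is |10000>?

Outcome |10000> occurs with probability 1/4 - sqrt(2)/8.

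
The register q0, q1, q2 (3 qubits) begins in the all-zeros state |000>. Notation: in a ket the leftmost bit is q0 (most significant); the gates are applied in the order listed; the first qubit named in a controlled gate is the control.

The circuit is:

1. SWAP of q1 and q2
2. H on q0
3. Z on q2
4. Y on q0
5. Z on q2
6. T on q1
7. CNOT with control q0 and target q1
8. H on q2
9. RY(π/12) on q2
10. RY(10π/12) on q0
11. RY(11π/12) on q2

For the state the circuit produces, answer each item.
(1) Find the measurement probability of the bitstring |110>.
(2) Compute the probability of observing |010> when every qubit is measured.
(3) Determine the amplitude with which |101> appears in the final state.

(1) The probability of measuring |110> is 1/8 - sqrt(3)/16.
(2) Outcome |010> occurs with probability sqrt(3)/16 + 1/8.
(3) |101> carries amplitude I*(-sqrt(6) - sqrt(2))/8 in the final state.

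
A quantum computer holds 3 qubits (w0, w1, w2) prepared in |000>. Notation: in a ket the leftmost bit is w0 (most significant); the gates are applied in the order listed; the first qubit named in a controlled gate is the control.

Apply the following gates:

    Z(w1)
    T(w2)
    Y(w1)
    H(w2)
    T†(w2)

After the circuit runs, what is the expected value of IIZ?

The expectation value of IIZ is 0.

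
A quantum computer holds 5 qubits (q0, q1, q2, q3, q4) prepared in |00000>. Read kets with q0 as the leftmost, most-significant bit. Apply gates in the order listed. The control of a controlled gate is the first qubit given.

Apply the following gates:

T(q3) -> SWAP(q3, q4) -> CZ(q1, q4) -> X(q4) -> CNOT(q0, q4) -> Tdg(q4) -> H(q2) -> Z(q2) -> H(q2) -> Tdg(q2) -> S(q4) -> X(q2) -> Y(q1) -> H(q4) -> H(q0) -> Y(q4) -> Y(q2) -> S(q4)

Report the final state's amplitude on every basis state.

After the circuit, the state carries amplitude -I/2 on |01100>, 1/2 on |01101>, -I/2 on |11100>, 1/2 on |11101>, and 0 on every other basis state.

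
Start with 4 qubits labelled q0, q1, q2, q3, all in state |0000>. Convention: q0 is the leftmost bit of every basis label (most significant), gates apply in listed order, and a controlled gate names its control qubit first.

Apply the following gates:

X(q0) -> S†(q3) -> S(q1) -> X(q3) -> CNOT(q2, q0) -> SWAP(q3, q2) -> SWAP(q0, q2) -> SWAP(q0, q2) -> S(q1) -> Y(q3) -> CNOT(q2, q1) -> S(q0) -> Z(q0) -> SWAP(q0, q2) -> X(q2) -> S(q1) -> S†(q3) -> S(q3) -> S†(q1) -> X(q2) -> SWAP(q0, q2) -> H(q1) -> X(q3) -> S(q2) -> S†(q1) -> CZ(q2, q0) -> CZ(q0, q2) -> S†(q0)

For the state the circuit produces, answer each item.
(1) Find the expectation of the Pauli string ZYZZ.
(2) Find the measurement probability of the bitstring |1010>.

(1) The observable ZYZZ averages to 1. Key observation: gates 14-21 undo each other exactly, leaving only the rest of the circuit to track.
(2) A full measurement returns |1010> with probability 1/2.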